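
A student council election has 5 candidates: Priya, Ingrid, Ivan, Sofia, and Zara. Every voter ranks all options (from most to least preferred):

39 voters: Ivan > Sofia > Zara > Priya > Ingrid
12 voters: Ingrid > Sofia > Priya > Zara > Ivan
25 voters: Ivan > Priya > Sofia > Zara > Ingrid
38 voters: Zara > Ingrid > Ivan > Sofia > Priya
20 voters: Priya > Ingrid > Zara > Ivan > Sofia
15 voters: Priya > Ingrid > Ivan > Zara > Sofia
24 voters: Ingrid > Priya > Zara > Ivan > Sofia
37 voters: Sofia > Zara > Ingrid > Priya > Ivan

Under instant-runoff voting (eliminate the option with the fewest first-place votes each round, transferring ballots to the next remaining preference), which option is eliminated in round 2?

Round 1: Priya 35, Ingrid 36, Ivan 64, Sofia 37, Zara 38. Eliminate Priya.
Round 2: Ingrid 71, Ivan 64, Sofia 37, Zara 38. Eliminate Sofia.

Sofia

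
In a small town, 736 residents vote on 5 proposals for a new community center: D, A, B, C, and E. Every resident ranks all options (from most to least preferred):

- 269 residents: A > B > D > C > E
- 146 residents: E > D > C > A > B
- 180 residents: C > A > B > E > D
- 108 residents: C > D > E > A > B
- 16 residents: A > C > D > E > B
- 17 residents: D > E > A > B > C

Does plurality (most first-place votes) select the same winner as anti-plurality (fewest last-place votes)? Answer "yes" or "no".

Plurality — first-place votes: D 17, A 285, B 0, C 288, E 146. Winner: C.
Anti-plurality — last-place votes: D 180, A 0, B 270, C 17, E 269. Winner: A.
The two methods disagree.

no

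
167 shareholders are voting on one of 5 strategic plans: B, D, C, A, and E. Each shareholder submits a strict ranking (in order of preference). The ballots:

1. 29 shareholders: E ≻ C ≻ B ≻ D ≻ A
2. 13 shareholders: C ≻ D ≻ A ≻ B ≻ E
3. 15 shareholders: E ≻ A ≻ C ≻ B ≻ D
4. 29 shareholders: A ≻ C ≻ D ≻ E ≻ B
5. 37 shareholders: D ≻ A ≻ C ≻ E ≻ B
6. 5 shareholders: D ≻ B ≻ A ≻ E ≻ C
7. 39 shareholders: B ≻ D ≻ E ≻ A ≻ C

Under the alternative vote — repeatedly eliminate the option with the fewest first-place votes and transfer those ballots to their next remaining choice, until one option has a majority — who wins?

D

Round 1: B 39, D 42, C 13, A 29, E 44. Eliminate C.
Round 2: B 39, D 55, A 29, E 44. Eliminate A.
Round 3: B 39, D 84, E 44. D has a majority.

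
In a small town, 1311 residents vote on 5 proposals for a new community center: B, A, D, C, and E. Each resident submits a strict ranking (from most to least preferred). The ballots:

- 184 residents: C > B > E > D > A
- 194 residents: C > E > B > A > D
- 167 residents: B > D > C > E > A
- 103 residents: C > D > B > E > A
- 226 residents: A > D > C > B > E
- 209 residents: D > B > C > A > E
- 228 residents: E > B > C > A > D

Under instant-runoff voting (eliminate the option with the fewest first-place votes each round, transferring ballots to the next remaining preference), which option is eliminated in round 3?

Round 1: B 167, A 226, D 209, C 481, E 228. Eliminate B.
Round 2: A 226, D 376, C 481, E 228. Eliminate A.
Round 3: D 602, C 481, E 228. Eliminate E.

E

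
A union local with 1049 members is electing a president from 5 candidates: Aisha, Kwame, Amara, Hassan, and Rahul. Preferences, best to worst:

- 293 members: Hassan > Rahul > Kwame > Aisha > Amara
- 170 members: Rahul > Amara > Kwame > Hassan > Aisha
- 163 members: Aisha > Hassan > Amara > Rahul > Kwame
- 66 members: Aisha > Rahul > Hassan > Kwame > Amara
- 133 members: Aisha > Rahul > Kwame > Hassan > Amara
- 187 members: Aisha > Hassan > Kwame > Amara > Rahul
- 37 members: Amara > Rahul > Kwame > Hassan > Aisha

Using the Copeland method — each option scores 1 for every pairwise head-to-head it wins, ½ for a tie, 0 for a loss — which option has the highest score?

Aisha

Aisha: beats Kwame, Amara, Hassan, and Rahul → score 4.
Kwame: beats Amara; loses to Aisha, Hassan, and Rahul → score 1.
Amara: loses to Aisha, Kwame, Hassan, and Rahul → score 0.
Hassan: beats Kwame, Amara, and Rahul; loses to Aisha → score 3.
Rahul: beats Kwame and Amara; loses to Aisha and Hassan → score 2.
Aisha has the best pairwise record.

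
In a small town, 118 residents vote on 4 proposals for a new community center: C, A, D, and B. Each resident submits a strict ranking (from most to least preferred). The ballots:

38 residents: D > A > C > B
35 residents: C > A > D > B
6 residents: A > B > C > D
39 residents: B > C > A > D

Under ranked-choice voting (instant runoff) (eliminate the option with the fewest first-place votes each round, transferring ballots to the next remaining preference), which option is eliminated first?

A

Round 1: C 35, A 6, D 38, B 39. Eliminate A.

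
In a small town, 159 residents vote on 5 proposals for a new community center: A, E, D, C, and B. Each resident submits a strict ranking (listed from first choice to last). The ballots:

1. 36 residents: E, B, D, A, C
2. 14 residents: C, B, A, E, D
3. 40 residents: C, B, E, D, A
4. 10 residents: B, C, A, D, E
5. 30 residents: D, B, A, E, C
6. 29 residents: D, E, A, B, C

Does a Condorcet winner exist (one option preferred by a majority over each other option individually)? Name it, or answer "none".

B

B vs A: 130–29 for B.
B vs E: 94–65 for B.
B vs D: 100–59 for B.
B vs C: 105–54 for B.
B beats every other option head-to-head.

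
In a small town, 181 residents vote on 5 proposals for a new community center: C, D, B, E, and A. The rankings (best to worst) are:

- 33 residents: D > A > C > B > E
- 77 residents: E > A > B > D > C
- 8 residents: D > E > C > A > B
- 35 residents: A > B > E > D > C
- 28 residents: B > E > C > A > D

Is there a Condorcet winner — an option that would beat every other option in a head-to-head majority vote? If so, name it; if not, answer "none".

Checking pairwise contests:
D beats C 153–28.
B beats D 140–41.
A beats B 153–28.
B beats E 96–85.
E beats A 113–68.
Every option loses at least one head-to-head, so there is no Condorcet winner.

none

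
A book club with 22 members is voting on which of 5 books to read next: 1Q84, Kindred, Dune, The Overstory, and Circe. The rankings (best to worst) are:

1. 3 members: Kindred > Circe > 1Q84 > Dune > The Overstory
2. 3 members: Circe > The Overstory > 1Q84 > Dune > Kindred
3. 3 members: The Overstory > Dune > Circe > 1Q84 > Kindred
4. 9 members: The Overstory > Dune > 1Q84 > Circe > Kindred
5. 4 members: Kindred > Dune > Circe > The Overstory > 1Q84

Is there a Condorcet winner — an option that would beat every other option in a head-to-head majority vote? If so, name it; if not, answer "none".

The Overstory

The Overstory vs 1Q84: 19–3 for The Overstory.
The Overstory vs Kindred: 15–7 for The Overstory.
The Overstory vs Dune: 15–7 for The Overstory.
The Overstory vs Circe: 12–10 for The Overstory.
The Overstory beats every other option head-to-head.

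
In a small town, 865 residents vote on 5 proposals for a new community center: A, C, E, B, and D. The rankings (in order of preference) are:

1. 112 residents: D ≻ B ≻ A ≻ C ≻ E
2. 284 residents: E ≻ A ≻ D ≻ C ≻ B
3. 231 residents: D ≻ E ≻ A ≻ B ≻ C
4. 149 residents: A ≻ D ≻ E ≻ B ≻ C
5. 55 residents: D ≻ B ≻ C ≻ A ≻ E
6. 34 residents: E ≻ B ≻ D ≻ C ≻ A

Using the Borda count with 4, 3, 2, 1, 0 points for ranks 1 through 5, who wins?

D

A: 112·2 + 284·3 + 231·2 + 149·4 + 55·1 + 34·0 = 2189
C: 112·1 + 284·1 + 231·0 + 149·0 + 55·2 + 34·1 = 540
E: 112·0 + 284·4 + 231·3 + 149·2 + 55·0 + 34·4 = 2263
B: 112·3 + 284·0 + 231·1 + 149·1 + 55·3 + 34·3 = 983
D: 112·4 + 284·2 + 231·4 + 149·3 + 55·4 + 34·2 = 2675
D has the highest Borda score (2675).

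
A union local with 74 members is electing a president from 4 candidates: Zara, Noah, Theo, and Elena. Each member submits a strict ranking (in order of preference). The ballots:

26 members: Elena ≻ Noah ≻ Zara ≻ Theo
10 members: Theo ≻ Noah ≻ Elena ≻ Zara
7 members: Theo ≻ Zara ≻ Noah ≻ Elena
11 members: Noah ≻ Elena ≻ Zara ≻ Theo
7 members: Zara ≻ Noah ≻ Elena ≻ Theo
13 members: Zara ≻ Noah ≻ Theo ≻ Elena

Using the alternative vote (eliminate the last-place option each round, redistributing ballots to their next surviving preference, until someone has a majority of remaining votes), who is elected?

Elena

Round 1: Zara 20, Noah 11, Theo 17, Elena 26. Eliminate Noah.
Round 2: Zara 20, Theo 17, Elena 37. Eliminate Theo.
Round 3: Zara 27, Elena 47. Elena has a majority.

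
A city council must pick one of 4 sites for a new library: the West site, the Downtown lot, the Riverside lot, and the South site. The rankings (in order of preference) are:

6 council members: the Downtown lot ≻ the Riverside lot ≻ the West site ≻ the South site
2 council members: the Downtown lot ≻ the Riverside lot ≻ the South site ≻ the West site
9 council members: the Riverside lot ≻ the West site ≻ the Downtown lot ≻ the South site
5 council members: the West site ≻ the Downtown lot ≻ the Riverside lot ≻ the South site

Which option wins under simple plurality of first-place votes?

the Riverside lot

First-place votes: the West site 5, the Downtown lot 8, the Riverside lot 9, the South site 0.
the Riverside lot has the most first-place votes.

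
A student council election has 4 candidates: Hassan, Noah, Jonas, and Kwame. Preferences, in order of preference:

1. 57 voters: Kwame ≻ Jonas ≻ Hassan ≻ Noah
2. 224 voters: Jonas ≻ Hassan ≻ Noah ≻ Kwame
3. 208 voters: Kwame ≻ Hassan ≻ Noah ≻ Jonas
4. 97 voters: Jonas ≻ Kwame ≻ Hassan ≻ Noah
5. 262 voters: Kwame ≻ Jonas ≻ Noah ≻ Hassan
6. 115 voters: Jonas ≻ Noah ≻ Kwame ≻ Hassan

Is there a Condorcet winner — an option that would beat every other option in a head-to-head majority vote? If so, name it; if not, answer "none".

Kwame

Kwame vs Hassan: 739–224 for Kwame.
Kwame vs Noah: 624–339 for Kwame.
Kwame vs Jonas: 527–436 for Kwame.
Kwame beats every other option head-to-head.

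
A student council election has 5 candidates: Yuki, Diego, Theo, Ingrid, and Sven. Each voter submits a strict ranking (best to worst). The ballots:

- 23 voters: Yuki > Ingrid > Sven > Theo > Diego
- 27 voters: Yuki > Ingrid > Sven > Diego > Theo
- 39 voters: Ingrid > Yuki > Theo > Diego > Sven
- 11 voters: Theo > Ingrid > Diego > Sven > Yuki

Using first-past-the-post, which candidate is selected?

Yuki

First-place votes: Yuki 50, Diego 0, Theo 11, Ingrid 39, Sven 0.
Yuki has the most first-place votes.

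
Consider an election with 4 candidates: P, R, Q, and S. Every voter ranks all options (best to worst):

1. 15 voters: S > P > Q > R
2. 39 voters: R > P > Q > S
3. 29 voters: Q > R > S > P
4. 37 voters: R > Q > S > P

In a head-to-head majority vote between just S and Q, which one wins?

Q

Voters preferring S to Q: 15; preferring Q to S: 105.
Q wins the head-to-head.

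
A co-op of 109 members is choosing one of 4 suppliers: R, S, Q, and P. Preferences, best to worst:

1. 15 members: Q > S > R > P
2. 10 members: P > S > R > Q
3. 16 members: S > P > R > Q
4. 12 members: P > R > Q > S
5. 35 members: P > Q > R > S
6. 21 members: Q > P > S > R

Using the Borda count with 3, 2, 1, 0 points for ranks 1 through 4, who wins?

R: 15·1 + 10·1 + 16·1 + 12·2 + 35·1 + 21·0 = 100
S: 15·2 + 10·2 + 16·3 + 12·0 + 35·0 + 21·1 = 119
Q: 15·3 + 10·0 + 16·0 + 12·1 + 35·2 + 21·3 = 190
P: 15·0 + 10·3 + 16·2 + 12·3 + 35·3 + 21·2 = 245
P has the highest Borda score (245).

P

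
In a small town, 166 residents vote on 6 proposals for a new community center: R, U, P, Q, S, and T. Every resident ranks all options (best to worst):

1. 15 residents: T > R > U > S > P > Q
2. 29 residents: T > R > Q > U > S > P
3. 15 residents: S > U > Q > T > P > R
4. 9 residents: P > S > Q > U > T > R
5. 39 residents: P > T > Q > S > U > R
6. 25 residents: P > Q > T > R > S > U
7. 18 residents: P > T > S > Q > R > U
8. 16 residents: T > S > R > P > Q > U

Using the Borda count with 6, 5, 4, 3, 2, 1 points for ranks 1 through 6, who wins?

R: 15·5 + 29·5 + 15·1 + 9·1 + 39·1 + 25·3 + 18·2 + 16·4 = 458
U: 15·4 + 29·3 + 15·5 + 9·3 + 39·2 + 25·1 + 18·1 + 16·1 = 386
P: 15·2 + 29·1 + 15·2 + 9·6 + 39·6 + 25·6 + 18·6 + 16·3 = 683
Q: 15·1 + 29·4 + 15·4 + 9·4 + 39·4 + 25·5 + 18·3 + 16·2 = 594
S: 15·3 + 29·2 + 15·6 + 9·5 + 39·3 + 25·2 + 18·4 + 16·5 = 557
T: 15·6 + 29·6 + 15·3 + 9·2 + 39·5 + 25·4 + 18·5 + 16·6 = 808
T has the highest Borda score (808).

T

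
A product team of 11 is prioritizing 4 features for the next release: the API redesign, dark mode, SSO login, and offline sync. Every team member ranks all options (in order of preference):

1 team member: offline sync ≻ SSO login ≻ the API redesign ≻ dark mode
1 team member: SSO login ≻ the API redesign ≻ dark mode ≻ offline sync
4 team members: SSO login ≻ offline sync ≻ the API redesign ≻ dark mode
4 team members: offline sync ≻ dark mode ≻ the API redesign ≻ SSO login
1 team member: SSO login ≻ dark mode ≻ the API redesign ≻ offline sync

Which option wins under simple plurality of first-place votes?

First-place votes: the API redesign 0, dark mode 0, SSO login 6, offline sync 5.
SSO login has the most first-place votes.

SSO login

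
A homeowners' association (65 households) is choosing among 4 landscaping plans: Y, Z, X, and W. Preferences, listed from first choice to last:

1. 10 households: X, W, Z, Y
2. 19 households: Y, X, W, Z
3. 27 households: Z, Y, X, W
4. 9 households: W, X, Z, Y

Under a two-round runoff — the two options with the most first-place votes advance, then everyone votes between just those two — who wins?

Round 1 first-place votes: Y 19, Z 27, X 10, W 9.
Z and Y advance.
Runoff: Z is preferred to Y by 46 voters; Y by 19.
Z wins the runoff.

Z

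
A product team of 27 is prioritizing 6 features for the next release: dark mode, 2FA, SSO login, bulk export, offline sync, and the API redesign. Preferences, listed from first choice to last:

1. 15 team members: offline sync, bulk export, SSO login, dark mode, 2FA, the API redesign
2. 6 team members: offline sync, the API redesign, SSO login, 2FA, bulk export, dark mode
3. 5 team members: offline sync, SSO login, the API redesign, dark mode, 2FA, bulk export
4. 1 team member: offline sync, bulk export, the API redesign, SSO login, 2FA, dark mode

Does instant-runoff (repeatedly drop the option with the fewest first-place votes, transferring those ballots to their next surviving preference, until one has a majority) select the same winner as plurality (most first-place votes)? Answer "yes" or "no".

Instant-runoff — R1 dark mode 0, 2FA 0, SSO login 0, bulk export 0, offline sync 27, the API redesign 0 (offline sync winner). Winner: offline sync.
Plurality — first-place votes: dark mode 0, 2FA 0, SSO login 0, bulk export 0, offline sync 27, the API redesign 0. Winner: offline sync.
The two methods agree.

yes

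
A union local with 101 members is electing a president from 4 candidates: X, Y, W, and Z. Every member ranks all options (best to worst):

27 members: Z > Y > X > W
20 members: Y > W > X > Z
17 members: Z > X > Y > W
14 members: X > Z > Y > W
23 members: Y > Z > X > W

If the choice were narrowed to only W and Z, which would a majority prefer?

Z

Voters preferring W to Z: 20; preferring Z to W: 81.
Z wins the head-to-head.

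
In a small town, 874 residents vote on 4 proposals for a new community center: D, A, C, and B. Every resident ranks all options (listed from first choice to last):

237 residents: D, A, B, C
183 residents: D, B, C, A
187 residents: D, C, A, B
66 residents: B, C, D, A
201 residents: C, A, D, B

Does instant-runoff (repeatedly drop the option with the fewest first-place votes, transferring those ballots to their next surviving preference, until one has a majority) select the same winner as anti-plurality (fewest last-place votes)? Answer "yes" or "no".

Instant-runoff — R1 D 607, A 0, C 201, B 66 (D winner). Winner: D.
Anti-plurality — last-place votes: D 0, A 249, C 237, B 388. Winner: D.
The two methods agree.

yes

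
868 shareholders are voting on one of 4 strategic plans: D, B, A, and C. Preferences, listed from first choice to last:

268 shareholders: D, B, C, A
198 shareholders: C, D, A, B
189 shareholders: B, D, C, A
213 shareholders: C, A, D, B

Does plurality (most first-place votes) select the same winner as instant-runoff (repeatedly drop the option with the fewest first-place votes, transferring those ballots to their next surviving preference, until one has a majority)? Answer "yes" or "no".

Plurality — first-place votes: D 268, B 189, A 0, C 411. Winner: C.
Instant-runoff — R1 D 268, B 189, A 0, C 411 (A out); R2 D 268, B 189, C 411 (B out); R3 D 457, C 411 (D winner). Winner: D.
The two methods disagree.

no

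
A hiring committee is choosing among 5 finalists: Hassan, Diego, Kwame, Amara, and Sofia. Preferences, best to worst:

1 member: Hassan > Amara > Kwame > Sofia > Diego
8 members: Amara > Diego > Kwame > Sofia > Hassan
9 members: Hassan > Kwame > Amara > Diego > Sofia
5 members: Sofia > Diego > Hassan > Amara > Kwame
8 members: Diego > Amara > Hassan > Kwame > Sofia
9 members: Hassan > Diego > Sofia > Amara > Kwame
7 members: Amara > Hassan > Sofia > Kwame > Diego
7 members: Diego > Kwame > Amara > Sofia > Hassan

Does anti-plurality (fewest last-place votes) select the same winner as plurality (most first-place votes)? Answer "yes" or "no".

no

Anti-plurality — last-place votes: Hassan 15, Diego 8, Kwame 14, Amara 0, Sofia 17. Winner: Amara.
Plurality — first-place votes: Hassan 19, Diego 15, Kwame 0, Amara 15, Sofia 5. Winner: Hassan.
The two methods disagree.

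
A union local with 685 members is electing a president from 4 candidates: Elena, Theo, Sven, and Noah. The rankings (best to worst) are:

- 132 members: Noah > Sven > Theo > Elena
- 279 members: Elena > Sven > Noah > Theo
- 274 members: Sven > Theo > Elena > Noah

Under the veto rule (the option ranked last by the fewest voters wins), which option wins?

Last-place votes: Elena 132, Theo 279, Sven 0, Noah 274.
Sven is ranked last by the fewest voters, so Sven wins.

Sven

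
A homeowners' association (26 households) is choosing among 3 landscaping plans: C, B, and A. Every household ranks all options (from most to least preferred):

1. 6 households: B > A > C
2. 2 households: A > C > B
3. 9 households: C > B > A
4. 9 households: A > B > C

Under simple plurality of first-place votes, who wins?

First-place votes: C 9, B 6, A 11.
A has the most first-place votes.

A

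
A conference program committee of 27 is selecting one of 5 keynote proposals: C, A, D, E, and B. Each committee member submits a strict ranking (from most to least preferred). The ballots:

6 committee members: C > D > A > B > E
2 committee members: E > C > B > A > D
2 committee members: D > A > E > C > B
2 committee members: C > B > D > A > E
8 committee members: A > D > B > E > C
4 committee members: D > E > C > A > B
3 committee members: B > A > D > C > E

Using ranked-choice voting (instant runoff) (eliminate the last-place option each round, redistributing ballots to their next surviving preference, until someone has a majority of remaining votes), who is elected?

Round 1: C 8, A 8, D 6, E 2, B 3. Eliminate E.
Round 2: C 10, A 8, D 6, B 3. Eliminate B.
Round 3: C 10, A 11, D 6. Eliminate D.
Round 4: C 14, A 13. C has a majority.

C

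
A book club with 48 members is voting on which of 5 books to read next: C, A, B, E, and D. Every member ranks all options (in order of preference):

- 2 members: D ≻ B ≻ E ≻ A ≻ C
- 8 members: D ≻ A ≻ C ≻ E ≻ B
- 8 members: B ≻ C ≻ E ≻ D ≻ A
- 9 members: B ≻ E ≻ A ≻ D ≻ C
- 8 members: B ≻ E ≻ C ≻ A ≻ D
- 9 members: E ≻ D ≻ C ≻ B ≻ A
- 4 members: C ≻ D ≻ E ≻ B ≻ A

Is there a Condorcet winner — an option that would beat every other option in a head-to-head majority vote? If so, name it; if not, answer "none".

B vs C: 27–21 for B.
B vs A: 40–8 for B.
B vs E: 27–21 for B.
B vs D: 25–23 for B.
B beats every other option head-to-head.

B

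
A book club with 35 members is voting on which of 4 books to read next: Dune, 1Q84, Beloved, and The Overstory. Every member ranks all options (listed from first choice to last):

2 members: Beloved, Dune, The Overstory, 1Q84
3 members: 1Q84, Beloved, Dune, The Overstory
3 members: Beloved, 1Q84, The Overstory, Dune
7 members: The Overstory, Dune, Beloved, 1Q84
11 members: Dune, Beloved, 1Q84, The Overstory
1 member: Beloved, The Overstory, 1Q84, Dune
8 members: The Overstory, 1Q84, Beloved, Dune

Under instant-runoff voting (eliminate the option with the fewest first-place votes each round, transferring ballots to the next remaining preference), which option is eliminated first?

Round 1: Dune 11, 1Q84 3, Beloved 6, The Overstory 15. Eliminate 1Q84.

1Q84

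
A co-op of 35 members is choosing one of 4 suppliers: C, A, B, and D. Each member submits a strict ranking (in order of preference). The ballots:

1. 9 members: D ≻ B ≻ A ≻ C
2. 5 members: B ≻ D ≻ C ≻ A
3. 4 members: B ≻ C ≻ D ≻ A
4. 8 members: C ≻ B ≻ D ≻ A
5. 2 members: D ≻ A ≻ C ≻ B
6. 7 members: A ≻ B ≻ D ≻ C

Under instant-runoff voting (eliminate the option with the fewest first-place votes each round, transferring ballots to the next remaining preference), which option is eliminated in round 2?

Round 1: C 8, A 7, B 9, D 11. Eliminate A.
Round 2: C 8, B 16, D 11. Eliminate C.

C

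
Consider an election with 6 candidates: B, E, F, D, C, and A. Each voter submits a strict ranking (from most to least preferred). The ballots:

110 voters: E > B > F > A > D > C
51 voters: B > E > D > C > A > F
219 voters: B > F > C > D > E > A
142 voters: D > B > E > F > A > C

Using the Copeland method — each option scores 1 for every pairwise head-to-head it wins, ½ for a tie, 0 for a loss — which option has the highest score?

B

B: beats E, F, D, C, and A → score 5.
E: beats F, C, and A; loses to B and D → score 3.
F: beats D, C, and A; loses to B and E → score 3.
D: beats E, C, and A; loses to B and F → score 3.
C: beats A; loses to B, E, F, and D → score 1.
A: loses to B, E, F, D, and C → score 0.
B has the best pairwise record.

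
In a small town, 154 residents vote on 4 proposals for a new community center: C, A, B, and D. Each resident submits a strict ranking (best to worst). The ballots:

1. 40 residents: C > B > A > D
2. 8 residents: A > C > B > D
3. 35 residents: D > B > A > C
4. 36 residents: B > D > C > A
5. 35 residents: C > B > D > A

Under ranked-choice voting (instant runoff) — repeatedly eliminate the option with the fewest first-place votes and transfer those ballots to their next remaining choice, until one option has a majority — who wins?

Round 1: C 75, A 8, B 36, D 35. Eliminate A.
Round 2: C 83, B 36, D 35. C has a majority.

C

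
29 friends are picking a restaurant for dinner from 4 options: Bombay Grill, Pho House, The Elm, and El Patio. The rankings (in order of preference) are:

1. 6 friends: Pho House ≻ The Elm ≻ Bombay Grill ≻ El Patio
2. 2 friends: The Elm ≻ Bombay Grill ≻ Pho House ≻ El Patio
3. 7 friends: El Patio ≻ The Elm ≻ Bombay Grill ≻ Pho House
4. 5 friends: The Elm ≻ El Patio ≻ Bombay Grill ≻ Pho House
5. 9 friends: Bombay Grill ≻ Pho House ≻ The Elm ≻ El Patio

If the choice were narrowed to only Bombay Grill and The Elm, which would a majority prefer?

Voters preferring Bombay Grill to The Elm: 9; preferring The Elm to Bombay Grill: 20.
The Elm wins the head-to-head.

The Elm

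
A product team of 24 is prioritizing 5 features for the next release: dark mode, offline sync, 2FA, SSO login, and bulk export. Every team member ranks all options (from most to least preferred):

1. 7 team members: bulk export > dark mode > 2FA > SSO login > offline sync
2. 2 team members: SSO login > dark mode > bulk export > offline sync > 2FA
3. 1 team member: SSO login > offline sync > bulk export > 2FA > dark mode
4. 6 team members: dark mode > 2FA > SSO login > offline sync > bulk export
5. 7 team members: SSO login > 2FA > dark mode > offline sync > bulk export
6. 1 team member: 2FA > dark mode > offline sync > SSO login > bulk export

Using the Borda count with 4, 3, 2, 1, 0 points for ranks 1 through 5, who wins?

dark mode: 7·3 + 2·3 + 1·0 + 6·4 + 7·2 + 1·3 = 68
offline sync: 7·0 + 2·1 + 1·3 + 6·1 + 7·1 + 1·2 = 20
2FA: 7·2 + 2·0 + 1·1 + 6·3 + 7·3 + 1·4 = 58
SSO login: 7·1 + 2·4 + 1·4 + 6·2 + 7·4 + 1·1 = 60
bulk export: 7·4 + 2·2 + 1·2 + 6·0 + 7·0 + 1·0 = 34
dark mode has the highest Borda score (68).

dark mode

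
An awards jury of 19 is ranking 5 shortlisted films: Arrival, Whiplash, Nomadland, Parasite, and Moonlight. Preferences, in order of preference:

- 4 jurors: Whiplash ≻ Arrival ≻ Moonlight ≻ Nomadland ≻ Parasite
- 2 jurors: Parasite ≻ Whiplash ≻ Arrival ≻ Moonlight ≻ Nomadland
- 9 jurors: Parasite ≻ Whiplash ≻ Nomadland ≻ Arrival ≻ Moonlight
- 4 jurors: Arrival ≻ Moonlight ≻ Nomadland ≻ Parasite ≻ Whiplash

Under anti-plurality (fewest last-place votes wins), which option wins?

Arrival

Last-place votes: Arrival 0, Whiplash 4, Nomadland 2, Parasite 4, Moonlight 9.
Arrival is ranked last by the fewest voters, so Arrival wins.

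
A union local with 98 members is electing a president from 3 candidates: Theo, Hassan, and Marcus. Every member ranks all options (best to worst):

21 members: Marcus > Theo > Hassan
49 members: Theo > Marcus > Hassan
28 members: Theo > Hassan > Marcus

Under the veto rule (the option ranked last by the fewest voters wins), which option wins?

Theo

Last-place votes: Theo 0, Hassan 70, Marcus 28.
Theo is ranked last by the fewest voters, so Theo wins.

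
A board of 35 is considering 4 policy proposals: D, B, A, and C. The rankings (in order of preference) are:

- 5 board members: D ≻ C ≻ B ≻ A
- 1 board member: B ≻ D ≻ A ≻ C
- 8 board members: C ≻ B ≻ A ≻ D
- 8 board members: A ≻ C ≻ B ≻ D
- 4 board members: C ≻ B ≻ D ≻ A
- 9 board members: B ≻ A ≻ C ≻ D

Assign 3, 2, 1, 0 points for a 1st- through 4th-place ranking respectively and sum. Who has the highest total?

D: 5·3 + 1·2 + 8·0 + 8·0 + 4·1 + 9·0 = 21
B: 5·1 + 1·3 + 8·2 + 8·1 + 4·2 + 9·3 = 67
A: 5·0 + 1·1 + 8·1 + 8·3 + 4·0 + 9·2 = 51
C: 5·2 + 1·0 + 8·3 + 8·2 + 4·3 + 9·1 = 71
C has the highest Borda score (71).

C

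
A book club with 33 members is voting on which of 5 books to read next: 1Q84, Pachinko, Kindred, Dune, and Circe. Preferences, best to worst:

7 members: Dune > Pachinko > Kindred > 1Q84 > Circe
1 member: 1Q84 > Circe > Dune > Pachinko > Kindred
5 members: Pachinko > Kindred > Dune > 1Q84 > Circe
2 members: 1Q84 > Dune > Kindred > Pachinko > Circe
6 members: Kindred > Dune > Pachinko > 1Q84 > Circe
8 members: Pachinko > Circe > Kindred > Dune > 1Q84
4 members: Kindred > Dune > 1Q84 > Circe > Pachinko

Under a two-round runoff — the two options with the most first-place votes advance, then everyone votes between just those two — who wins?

Pachinko

Round 1 first-place votes: 1Q84 3, Pachinko 13, Kindred 10, Dune 7, Circe 0.
Pachinko and Kindred advance.
Runoff: Pachinko is preferred to Kindred by 21 voters; Kindred by 12.
Pachinko wins the runoff.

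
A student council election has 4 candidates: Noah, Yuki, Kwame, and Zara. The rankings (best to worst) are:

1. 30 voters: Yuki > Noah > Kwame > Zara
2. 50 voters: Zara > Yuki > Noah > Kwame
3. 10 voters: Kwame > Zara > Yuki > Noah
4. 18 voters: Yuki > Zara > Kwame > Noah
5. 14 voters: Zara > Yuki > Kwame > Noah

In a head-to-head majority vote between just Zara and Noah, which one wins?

Zara

Voters preferring Zara to Noah: 92; preferring Noah to Zara: 30.
Zara wins the head-to-head.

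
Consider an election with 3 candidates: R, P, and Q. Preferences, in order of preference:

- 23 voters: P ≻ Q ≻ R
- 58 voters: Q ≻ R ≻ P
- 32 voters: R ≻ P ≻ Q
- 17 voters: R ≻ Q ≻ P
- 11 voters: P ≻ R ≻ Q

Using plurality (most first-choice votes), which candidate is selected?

Q

First-place votes: R 49, P 34, Q 58.
Q has the most first-place votes.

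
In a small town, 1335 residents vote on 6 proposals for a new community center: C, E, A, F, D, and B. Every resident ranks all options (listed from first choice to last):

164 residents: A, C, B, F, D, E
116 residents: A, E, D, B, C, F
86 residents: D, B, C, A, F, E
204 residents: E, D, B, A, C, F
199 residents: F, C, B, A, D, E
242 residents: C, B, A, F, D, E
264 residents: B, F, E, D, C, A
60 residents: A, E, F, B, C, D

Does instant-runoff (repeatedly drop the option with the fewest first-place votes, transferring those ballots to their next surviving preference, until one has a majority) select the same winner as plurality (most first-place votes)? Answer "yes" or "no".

no

Instant-runoff — R1 C 242, E 204, A 340, F 199, D 86, B 264 (D out); R2 C 242, E 204, A 340, F 199, B 350 (F out); R3 C 441, E 204, A 340, B 350 (E out); R4 C 441, A 340, B 554 (A out); R5 C 605, B 730 (B winner). Winner: B.
Plurality — first-place votes: C 242, E 204, A 340, F 199, D 86, B 264. Winner: A.
The two methods disagree.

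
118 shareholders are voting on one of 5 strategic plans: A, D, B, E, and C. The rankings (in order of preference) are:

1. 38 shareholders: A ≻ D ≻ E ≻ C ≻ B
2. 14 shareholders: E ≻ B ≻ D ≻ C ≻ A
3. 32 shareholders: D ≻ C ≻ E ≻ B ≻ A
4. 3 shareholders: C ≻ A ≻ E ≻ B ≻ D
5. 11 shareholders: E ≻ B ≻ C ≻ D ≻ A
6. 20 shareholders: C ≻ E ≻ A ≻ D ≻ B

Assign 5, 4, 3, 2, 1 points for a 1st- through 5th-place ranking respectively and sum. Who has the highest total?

A: 38·5 + 14·1 + 32·1 + 3·4 + 11·1 + 20·3 = 319
D: 38·4 + 14·3 + 32·5 + 3·1 + 11·2 + 20·2 = 419
B: 38·1 + 14·4 + 32·2 + 3·2 + 11·4 + 20·1 = 228
E: 38·3 + 14·5 + 32·3 + 3·3 + 11·5 + 20·4 = 424
C: 38·2 + 14·2 + 32·4 + 3·5 + 11·3 + 20·5 = 380
E has the highest Borda score (424).

E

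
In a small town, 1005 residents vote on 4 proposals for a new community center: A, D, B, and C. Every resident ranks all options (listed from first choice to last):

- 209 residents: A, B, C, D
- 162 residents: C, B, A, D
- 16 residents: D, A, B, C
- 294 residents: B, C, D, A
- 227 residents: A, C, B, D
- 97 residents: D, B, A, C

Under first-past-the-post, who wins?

First-place votes: A 436, D 113, B 294, C 162.
A has the most first-place votes.

A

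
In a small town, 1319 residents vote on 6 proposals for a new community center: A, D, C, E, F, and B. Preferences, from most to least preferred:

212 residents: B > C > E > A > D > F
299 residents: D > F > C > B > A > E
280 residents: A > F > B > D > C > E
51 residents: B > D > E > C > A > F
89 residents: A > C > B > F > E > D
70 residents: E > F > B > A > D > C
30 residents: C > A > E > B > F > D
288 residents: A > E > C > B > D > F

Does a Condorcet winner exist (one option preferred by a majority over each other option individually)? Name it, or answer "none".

A

A vs D: 969–350 for A.
A vs C: 727–592 for A.
A vs E: 986–333 for A.
A vs F: 950–369 for A.
A vs B: 687–632 for A.
A beats every other option head-to-head.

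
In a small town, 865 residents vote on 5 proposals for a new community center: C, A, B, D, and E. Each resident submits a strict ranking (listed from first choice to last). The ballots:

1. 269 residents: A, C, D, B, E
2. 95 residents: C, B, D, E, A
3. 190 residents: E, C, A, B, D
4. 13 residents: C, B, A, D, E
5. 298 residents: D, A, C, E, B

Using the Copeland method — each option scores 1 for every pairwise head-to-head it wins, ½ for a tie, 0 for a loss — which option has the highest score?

A

C: beats B, D, and E; loses to A → score 3.
A: beats C, B, D, and E → score 4.
B: loses to C, A, D, and E → score 0.
D: beats B and E; loses to C and A → score 2.
E: beats B; loses to C, A, and D → score 1.
A has the best pairwise record.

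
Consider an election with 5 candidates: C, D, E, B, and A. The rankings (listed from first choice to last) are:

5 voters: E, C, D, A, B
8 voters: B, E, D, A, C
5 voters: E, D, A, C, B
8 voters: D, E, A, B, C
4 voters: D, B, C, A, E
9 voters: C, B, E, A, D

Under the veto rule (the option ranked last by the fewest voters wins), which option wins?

A

Last-place votes: C 16, D 9, E 4, B 10, A 0.
A is ranked last by the fewest voters, so A wins.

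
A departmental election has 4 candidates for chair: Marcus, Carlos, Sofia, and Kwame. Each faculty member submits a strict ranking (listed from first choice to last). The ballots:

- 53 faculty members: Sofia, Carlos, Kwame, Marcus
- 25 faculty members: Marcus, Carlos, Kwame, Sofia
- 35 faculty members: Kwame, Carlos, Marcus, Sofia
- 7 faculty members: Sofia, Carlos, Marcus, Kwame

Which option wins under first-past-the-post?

First-place votes: Marcus 25, Carlos 0, Sofia 60, Kwame 35.
Sofia has the most first-place votes.

Sofia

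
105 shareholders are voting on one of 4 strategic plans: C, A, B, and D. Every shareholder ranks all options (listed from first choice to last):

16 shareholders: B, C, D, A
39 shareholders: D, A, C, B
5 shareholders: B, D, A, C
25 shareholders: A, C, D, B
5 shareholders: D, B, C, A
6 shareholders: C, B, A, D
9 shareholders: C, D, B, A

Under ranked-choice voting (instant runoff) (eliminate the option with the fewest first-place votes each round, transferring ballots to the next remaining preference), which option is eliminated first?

Round 1: C 15, A 25, B 21, D 44. Eliminate C.

C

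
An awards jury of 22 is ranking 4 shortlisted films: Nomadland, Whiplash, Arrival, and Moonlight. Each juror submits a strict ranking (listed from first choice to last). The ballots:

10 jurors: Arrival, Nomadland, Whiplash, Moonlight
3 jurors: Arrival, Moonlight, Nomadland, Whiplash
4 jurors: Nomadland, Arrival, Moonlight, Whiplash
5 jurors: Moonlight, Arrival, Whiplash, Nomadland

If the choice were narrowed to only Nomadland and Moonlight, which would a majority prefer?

Nomadland

Voters preferring Nomadland to Moonlight: 14; preferring Moonlight to Nomadland: 8.
Nomadland wins the head-to-head.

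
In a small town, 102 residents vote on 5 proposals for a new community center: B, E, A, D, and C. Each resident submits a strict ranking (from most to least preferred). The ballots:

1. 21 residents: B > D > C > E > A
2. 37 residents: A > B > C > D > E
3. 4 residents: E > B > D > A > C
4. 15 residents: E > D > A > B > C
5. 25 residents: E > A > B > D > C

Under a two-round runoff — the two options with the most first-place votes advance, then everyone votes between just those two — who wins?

E

Round 1 first-place votes: B 21, E 44, A 37, D 0, C 0.
E and A advance.
Runoff: E is preferred to A by 65 voters; A by 37.
E wins the runoff.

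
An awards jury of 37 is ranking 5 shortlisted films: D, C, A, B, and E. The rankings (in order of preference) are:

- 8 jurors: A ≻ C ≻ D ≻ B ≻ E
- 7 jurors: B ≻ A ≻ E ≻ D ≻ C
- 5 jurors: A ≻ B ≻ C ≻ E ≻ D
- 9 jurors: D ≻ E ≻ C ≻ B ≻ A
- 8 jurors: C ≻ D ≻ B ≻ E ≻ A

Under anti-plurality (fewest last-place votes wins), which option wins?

B

Last-place votes: D 5, C 7, A 17, B 0, E 8.
B is ranked last by the fewest voters, so B wins.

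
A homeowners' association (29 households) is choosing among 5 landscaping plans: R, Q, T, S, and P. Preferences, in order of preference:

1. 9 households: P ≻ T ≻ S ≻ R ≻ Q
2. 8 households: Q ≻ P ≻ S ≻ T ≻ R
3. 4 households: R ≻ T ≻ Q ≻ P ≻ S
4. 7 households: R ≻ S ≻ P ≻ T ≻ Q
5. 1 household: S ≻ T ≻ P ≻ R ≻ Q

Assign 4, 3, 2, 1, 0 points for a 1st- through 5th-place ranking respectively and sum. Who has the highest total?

P

R: 9·1 + 8·0 + 4·4 + 7·4 + 1·1 = 54
Q: 9·0 + 8·4 + 4·2 + 7·0 + 1·0 = 40
T: 9·3 + 8·1 + 4·3 + 7·1 + 1·3 = 57
S: 9·2 + 8·2 + 4·0 + 7·3 + 1·4 = 59
P: 9·4 + 8·3 + 4·1 + 7·2 + 1·2 = 80
P has the highest Borda score (80).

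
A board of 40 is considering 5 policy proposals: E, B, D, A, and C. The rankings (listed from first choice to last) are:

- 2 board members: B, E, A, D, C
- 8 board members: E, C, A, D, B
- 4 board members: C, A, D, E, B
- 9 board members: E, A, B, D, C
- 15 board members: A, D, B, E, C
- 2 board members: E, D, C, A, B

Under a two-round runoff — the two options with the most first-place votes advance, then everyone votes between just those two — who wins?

E

Round 1 first-place votes: E 19, B 2, D 0, A 15, C 4.
E and A advance.
Runoff: E is preferred to A by 21 voters; A by 19.
E wins the runoff.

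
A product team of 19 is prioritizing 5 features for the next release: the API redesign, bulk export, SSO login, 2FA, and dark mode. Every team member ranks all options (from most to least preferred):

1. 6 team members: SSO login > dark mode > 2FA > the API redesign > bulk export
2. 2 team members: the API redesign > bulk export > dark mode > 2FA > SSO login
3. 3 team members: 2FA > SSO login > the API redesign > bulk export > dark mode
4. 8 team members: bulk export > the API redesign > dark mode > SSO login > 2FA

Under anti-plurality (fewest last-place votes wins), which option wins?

Last-place votes: the API redesign 0, bulk export 6, SSO login 2, 2FA 8, dark mode 3.
the API redesign is ranked last by the fewest voters, so the API redesign wins.

the API redesign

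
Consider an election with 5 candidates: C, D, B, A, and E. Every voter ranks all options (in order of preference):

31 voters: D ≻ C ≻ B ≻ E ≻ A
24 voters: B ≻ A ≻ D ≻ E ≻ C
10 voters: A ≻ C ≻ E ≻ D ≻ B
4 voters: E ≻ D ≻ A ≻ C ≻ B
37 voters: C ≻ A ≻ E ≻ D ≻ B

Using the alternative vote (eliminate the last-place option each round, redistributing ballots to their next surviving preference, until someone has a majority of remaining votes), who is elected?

D

Round 1: C 37, D 31, B 24, A 10, E 4. Eliminate E.
Round 2: C 37, D 35, B 24, A 10. Eliminate A.
Round 3: C 47, D 35, B 24. Eliminate B.
Round 4: C 47, D 59. D has a majority.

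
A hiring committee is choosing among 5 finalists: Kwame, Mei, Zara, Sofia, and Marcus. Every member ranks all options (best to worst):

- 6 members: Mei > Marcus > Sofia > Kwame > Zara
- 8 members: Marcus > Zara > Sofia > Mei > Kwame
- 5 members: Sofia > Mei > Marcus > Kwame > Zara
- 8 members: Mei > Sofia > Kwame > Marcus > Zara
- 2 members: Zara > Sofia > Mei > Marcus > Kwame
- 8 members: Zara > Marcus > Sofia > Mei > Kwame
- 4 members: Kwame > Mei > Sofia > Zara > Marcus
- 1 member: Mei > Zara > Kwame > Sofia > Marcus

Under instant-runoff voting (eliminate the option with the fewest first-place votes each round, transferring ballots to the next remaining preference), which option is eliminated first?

Round 1: Kwame 4, Mei 15, Zara 10, Sofia 5, Marcus 8. Eliminate Kwame.

Kwame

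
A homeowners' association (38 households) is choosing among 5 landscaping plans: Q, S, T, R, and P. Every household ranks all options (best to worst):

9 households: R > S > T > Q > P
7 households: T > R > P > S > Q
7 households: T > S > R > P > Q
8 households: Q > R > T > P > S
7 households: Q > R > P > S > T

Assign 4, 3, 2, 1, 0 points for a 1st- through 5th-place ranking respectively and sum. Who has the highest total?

Q: 9·1 + 7·0 + 7·0 + 8·4 + 7·4 = 69
S: 9·3 + 7·1 + 7·3 + 8·0 + 7·1 = 62
T: 9·2 + 7·4 + 7·4 + 8·2 + 7·0 = 90
R: 9·4 + 7·3 + 7·2 + 8·3 + 7·3 = 116
P: 9·0 + 7·2 + 7·1 + 8·1 + 7·2 = 43
R has the highest Borda score (116).

R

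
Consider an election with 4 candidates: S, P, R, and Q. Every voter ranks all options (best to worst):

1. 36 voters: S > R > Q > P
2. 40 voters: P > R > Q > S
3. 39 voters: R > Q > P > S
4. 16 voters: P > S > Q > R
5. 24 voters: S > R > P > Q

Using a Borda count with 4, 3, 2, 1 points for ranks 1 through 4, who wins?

S: 36·4 + 40·1 + 39·1 + 16·3 + 24·4 = 367
P: 36·1 + 40·4 + 39·2 + 16·4 + 24·2 = 386
R: 36·3 + 40·3 + 39·4 + 16·1 + 24·3 = 472
Q: 36·2 + 40·2 + 39·3 + 16·2 + 24·1 = 325
R has the highest Borda score (472).

R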